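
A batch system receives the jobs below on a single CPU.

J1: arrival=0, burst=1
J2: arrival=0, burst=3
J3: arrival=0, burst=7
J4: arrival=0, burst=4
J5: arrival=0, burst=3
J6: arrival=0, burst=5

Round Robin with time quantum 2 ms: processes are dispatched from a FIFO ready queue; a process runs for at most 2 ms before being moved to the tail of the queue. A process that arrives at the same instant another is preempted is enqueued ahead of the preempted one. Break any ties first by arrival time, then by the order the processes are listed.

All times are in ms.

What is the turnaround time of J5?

Timeline: | J1 0-1 | J2 1-3 | J3 3-5 | J4 5-7 | J5 7-9 | J6 9-11 | J2 11-12 | J3 12-14 | J4 14-16 | J5 16-17 | J6 17-19 | J3 19-21 | J6 21-22 | J3 22-23 |
Completion: J1=1  J2=12  J3=23  J4=16  J5=17  J6=22
Turnaround (C−A): J1=1  J2=12  J3=23  J4=16  J5=17  J6=22
Turnaround(J5) = completion − arrival = 17 − 0 = 17

17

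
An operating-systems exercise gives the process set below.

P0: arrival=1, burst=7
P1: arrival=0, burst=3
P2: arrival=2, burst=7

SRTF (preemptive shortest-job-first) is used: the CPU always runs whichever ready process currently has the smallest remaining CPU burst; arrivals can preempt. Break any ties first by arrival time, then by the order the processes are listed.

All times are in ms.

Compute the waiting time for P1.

Schedule: | P1 0-3 | P0 3-10 | P2 10-17 |
Completion: P0=10  P1=3  P2=17
Turnaround (C−A): P0=9  P1=3  P2=15
Waiting(P1) = turnaround − burst = 3 − 3 = 0

0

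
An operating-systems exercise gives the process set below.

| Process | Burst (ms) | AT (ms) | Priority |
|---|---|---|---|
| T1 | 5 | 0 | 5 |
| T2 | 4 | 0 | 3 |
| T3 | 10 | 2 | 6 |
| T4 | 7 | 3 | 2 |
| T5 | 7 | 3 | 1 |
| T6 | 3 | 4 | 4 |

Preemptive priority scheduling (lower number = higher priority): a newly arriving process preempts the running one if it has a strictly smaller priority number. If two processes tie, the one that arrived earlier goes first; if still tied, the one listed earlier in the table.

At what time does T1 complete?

Timeline: | T2 0-3 | T5 3-10 | T4 10-17 | T2 17-18 | T6 18-21 | T1 21-26 | T3 26-36 |
Completion: T1=26  T2=18  T3=36  T4=17  T5=10  T6=21
Turnaround (C−A): T1=26  T2=18  T3=34  T4=14  T5=7  T6=17

26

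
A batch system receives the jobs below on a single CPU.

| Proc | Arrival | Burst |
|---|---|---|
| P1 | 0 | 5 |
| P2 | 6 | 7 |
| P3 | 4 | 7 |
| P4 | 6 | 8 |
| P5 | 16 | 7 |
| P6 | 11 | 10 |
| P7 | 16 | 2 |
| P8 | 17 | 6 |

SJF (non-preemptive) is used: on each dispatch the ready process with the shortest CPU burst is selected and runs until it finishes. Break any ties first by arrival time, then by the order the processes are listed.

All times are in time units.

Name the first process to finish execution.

Timeline: | P1 0-5 | P3 5-12 | P2 12-19 | P7 19-21 | P8 21-27 | P5 27-34 | P4 34-42 | P6 42-52 |
Completion: P1=5  P2=19  P3=12  P4=42  P5=34  P6=52  P7=21  P8=27
Turnaround (C−A): P1=5  P2=13  P3=8  P4=36  P5=18  P6=41  P7=5  P8=10
Finish order: P1 → P3 → P2 → P7 → P8 → P5 → P4 → P6

P1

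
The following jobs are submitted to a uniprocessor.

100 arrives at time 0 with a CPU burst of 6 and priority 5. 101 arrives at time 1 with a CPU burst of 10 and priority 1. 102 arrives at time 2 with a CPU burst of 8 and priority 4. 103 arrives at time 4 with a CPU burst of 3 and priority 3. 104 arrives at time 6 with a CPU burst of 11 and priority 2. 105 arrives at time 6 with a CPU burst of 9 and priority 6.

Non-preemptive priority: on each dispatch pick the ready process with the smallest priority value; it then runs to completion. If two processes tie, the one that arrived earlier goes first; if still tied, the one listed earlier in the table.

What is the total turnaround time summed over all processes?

Timeline: | 100 0-6 | 101 6-16 | 104 16-27 | 103 27-30 | 102 30-38 | 105 38-47 |
Completion: 100=6  101=16  102=38  103=30  104=27  105=47
Turnaround = completion − arrival: 100=6, 101=15, 102=36, 103=26, 104=21, 105=41
Total turnaround = 6 + 15 + 36 + 26 + 21 + 41 = 145

145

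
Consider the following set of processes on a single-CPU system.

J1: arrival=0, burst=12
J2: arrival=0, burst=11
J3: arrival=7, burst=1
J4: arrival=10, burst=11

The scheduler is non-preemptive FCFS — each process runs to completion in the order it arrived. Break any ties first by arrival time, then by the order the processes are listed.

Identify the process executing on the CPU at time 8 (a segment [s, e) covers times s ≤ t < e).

J1

Schedule: | J1 0-12 | J2 12-23 | J3 23-24 | J4 24-35 |
Completion: J1=12  J2=23  J3=24  J4=35
Turnaround (C−A): J1=12  J2=23  J3=17  J4=25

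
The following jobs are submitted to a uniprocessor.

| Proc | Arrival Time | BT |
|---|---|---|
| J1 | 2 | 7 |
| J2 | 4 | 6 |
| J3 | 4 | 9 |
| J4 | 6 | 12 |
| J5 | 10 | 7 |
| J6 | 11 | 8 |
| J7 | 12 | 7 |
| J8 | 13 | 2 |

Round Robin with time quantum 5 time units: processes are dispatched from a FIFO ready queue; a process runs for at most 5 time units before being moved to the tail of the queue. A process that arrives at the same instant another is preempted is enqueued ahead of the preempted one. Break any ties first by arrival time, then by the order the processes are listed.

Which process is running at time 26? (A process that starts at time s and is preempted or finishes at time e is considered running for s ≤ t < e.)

J5

Schedule: | idle 0-2 | J1 2-7 | J2 7-12 | J3 12-17 | J4 17-22 | J1 22-24 | J5 24-29 | J6 29-34 | J7 34-39 | J2 39-40 | J8 40-42 | J3 42-46 | J4 46-51 | J5 51-53 | J6 53-56 | J7 56-58 | J4 58-60 |
Completion: J1=24  J2=40  J3=46  J4=60  J5=53  J6=56  J7=58  J8=42
Turnaround (C−A): J1=22  J2=36  J3=42  J4=54  J5=43  J6=45  J7=46  J8=29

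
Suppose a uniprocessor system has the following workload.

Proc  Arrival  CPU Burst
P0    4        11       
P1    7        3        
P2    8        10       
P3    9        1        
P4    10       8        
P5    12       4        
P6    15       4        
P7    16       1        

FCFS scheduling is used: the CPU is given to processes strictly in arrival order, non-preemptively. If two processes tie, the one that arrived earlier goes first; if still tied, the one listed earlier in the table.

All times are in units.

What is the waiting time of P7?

Gantt: | idle 0-4 | P0 4-15 | P1 15-18 | P2 18-28 | P3 28-29 | P4 29-37 | P5 37-41 | P6 41-45 | P7 45-46 |
Completion: P0=15  P1=18  P2=28  P3=29  P4=37  P5=41  P6=45  P7=46
Turnaround (C−A): P0=11  P1=11  P2=20  P3=20  P4=27  P5=29  P6=30  P7=30
Waiting(P7) = turnaround − burst = 30 − 1 = 29

29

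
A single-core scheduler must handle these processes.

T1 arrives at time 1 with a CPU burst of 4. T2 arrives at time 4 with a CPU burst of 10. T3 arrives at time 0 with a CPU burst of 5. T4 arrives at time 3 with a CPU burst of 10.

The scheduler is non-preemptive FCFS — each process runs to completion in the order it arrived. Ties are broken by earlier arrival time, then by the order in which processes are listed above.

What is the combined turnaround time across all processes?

Gantt: | T3 0-5 | T1 5-9 | T4 9-19 | T2 19-29 |
Completion: T1=9  T2=29  T3=5  T4=19
Turnaround = completion − arrival: T1=8, T2=25, T3=5, T4=16
Total turnaround = 8 + 25 + 5 + 16 = 54

54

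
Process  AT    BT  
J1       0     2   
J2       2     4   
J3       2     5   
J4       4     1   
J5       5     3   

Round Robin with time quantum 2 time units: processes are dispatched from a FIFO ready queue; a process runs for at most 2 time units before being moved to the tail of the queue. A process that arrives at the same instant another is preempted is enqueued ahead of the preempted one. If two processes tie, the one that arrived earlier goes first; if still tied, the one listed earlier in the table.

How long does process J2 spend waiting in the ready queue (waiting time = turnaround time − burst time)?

3

Timeline: | J1 0-2 | J2 2-4 | J3 4-6 | J4 6-7 | J2 7-9 | J5 9-11 | J3 11-13 | J5 13-14 | J3 14-15 |
Completion: J1=2  J2=9  J3=15  J4=7  J5=14
Waiting(J2) = turnaround − burst = 7 − 4 = 3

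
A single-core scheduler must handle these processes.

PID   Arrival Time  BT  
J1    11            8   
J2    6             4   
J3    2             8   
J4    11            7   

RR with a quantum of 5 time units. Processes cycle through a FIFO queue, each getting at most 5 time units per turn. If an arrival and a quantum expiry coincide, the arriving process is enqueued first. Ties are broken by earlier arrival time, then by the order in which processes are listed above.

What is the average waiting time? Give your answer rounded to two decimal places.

Schedule: | idle 0-2 | J3 2-7 | J2 7-11 | J3 11-14 | J1 14-19 | J4 19-24 | J1 24-27 | J4 27-29 |
Completion: J1=27  J2=11  J3=14  J4=29
Turnaround (C−A): J1=16  J2=5  J3=12  J4=18
Waiting times: J1=8, J2=1, J3=4, J4=11
Average waiting = (8+1+4+11) / 4 = 24/4 = 6.00

6.00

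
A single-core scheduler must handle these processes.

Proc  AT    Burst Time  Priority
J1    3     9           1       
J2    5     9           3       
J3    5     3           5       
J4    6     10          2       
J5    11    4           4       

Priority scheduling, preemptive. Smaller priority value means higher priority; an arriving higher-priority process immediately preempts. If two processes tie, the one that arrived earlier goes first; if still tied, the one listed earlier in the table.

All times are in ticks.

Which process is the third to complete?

J2

Gantt: | idle 0-3 | J1 3-12 | J4 12-22 | J2 22-31 | J5 31-35 | J3 35-38 |
Completion: J1=12  J2=31  J3=38  J4=22  J5=35
Finish order: J1 → J4 → J2 → J5 → J3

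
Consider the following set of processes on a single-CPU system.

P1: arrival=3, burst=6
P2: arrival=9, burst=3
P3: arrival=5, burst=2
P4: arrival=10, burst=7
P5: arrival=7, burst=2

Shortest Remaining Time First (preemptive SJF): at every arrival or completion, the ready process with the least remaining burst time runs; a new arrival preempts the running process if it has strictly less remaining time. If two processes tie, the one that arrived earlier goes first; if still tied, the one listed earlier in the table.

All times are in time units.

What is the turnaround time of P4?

13

Gantt: | idle 0-3 | P1 3-5 | P3 5-7 | P5 7-9 | P2 9-12 | P1 12-16 | P4 16-23 |
Completion: P1=16  P2=12  P3=7  P4=23  P5=9
Turnaround(P4) = completion − arrival = 23 − 10 = 13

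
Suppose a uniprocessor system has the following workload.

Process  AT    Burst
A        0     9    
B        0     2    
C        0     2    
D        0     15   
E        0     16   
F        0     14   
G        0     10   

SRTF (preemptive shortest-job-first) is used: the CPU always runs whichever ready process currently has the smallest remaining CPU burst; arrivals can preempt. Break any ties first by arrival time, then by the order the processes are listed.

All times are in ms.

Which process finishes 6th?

D

Timeline: | B 0-2 | C 2-4 | A 4-13 | G 13-23 | F 23-37 | D 37-52 | E 52-68 |
Completion: A=13  B=2  C=4  D=52  E=68  F=37  G=23
Turnaround (C−A): A=13  B=2  C=4  D=52  E=68  F=37  G=23
Finish order: B → C → A → G → F → D → E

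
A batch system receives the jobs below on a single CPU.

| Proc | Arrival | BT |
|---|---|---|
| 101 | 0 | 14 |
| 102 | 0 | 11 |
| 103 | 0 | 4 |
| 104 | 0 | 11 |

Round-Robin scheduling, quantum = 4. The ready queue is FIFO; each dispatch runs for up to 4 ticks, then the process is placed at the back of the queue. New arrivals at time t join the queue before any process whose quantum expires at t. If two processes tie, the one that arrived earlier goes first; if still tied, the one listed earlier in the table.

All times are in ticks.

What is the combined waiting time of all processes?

Timeline: | 101 0-4 | 102 4-8 | 103 8-12 | 104 12-16 | 101 16-20 | 102 20-24 | 104 24-28 | 101 28-32 | 102 32-35 | 104 35-38 | 101 38-40 |
Completion: 101=40  102=35  103=12  104=38
Turnaround (C−A): 101=40  102=35  103=12  104=38
Waiting = turnaround − burst: 101=26, 102=24, 103=8, 104=27
Total waiting = 26 + 24 + 8 + 27 = 85

85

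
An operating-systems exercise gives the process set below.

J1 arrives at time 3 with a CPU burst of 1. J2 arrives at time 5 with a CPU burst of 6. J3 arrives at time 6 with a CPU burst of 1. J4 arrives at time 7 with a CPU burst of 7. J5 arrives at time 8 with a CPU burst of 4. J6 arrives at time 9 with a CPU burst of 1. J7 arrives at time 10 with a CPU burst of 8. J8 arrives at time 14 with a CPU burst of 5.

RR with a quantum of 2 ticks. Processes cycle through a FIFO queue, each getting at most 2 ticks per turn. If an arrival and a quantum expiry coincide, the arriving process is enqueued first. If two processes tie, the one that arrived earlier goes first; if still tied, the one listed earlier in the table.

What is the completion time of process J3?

Timeline: | idle 0-3 | J1 3-4 | idle 4-5 | J2 5-7 | J3 7-8 | J4 8-10 | J2 10-12 | J5 12-14 | J6 14-15 | J7 15-17 | J4 17-19 | J2 19-21 | J8 21-23 | J5 23-25 | J7 25-27 | J4 27-29 | J8 29-31 | J7 31-33 | J4 33-34 | J8 34-35 | J7 35-37 |
Completion: J1=4  J2=21  J3=8  J4=34  J5=25  J6=15  J7=37  J8=35

8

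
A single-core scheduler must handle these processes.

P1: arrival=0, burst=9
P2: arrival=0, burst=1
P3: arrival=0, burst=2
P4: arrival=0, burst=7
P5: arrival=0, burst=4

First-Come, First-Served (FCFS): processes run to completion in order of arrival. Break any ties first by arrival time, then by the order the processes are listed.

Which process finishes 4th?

Schedule: | P1 0-9 | P2 9-10 | P3 10-12 | P4 12-19 | P5 19-23 |
Completion: P1=9  P2=10  P3=12  P4=19  P5=23
Turnaround (C−A): P1=9  P2=10  P3=12  P4=19  P5=23
Finish order: P1 → P2 → P3 → P4 → P5

P4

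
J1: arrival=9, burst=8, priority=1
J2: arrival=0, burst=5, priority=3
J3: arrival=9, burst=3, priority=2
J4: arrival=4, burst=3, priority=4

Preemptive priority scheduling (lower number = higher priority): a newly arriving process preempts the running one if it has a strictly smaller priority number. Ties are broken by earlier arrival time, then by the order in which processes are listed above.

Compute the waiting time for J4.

1

Gantt: | J2 0-5 | J4 5-8 | idle 8-9 | J1 9-17 | J3 17-20 |
Completion: J1=17  J2=5  J3=20  J4=8
Turnaround (C−A): J1=8  J2=5  J3=11  J4=4
Waiting(J4) = turnaround − burst = 4 − 3 = 1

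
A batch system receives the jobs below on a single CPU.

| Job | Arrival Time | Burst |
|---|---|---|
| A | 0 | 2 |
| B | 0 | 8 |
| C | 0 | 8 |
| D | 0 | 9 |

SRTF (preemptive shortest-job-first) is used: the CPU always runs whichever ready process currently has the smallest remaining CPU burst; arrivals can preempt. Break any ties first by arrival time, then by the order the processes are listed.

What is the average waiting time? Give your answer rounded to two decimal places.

7.50

Timeline: | A 0-2 | B 2-10 | C 10-18 | D 18-27 |
Completion: A=2  B=10  C=18  D=27
Turnaround (C−A): A=2  B=10  C=18  D=27
Waiting times: A=0, B=2, C=10, D=18
Average waiting = (0+2+10+18) / 4 = 30/4 = 7.50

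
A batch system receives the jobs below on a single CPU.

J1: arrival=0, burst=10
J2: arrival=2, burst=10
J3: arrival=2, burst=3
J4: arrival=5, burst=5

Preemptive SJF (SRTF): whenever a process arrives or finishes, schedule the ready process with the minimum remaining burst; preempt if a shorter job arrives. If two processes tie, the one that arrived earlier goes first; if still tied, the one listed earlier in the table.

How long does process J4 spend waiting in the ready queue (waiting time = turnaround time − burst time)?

Gantt: | J1 0-2 | J3 2-5 | J4 5-10 | J1 10-18 | J2 18-28 |
Completion: J1=18  J2=28  J3=5  J4=10
Waiting(J4) = turnaround − burst = 5 − 5 = 0

0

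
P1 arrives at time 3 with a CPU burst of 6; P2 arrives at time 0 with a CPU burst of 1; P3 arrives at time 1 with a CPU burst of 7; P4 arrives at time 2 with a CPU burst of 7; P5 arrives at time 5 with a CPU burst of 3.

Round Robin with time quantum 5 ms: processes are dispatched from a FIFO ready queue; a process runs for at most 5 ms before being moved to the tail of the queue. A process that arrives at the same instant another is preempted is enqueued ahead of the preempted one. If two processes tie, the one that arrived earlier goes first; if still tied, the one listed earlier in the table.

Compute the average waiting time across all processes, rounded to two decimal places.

Timeline: | P2 0-1 | P3 1-6 | P4 6-11 | P1 11-16 | P5 16-19 | P3 19-21 | P4 21-23 | P1 23-24 |
Completion: P1=24  P2=1  P3=21  P4=23  P5=19
Waiting times: P1=15, P2=0, P3=13, P4=14, P5=11
Average waiting = (15+0+13+14+11) / 5 = 53/5 = 10.60

10.60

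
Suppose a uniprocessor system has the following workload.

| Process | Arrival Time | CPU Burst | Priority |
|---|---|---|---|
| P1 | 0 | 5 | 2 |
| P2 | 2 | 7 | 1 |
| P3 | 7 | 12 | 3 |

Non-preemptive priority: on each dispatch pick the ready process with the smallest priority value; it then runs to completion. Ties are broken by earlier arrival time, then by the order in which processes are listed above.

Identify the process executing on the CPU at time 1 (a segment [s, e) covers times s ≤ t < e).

P1

Timeline: | P1 0-5 | P2 5-12 | P3 12-24 |
Completion: P1=5  P2=12  P3=24
Turnaround (C−A): P1=5  P2=10  P3=17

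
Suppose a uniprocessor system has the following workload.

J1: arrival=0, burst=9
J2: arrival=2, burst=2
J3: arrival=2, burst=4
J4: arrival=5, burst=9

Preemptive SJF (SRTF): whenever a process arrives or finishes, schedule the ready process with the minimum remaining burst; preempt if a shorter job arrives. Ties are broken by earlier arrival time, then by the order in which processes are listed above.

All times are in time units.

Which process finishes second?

Schedule: | J1 0-2 | J2 2-4 | J3 4-8 | J1 8-15 | J4 15-24 |
Completion: J1=15  J2=4  J3=8  J4=24
Turnaround (C−A): J1=15  J2=2  J3=6  J4=19
Finish order: J2 → J3 → J1 → J4

J3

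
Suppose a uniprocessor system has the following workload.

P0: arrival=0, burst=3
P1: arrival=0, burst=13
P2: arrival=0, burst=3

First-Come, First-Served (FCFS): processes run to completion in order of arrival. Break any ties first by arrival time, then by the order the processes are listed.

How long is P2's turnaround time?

19

Gantt: | P0 0-3 | P1 3-16 | P2 16-19 |
Completion: P0=3  P1=16  P2=19
Turnaround (C−A): P0=3  P1=16  P2=19
Turnaround(P2) = completion − arrival = 19 − 0 = 19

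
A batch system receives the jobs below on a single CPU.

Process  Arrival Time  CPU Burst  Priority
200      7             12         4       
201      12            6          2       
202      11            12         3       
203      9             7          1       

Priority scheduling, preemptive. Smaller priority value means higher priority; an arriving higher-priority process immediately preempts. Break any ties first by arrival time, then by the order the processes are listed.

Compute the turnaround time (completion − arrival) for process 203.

Timeline: | idle 0-7 | 200 7-9 | 203 9-16 | 201 16-22 | 202 22-34 | 200 34-44 |
Completion: 200=44  201=22  202=34  203=16
Turnaround(203) = completion − arrival = 16 − 9 = 7

7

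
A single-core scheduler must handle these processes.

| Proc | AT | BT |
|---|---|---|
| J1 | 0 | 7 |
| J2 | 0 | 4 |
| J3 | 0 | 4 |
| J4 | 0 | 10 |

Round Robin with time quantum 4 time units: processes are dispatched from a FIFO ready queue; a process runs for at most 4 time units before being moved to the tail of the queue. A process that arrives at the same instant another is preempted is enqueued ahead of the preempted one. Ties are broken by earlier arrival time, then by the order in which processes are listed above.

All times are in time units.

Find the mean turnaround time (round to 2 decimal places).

16.00

Gantt: | J1 0-4 | J2 4-8 | J3 8-12 | J4 12-16 | J1 16-19 | J4 19-25 |
Completion: J1=19  J2=8  J3=12  J4=25
Turnaround times: J1=19, J2=8, J3=12, J4=25
Average turnaround = (19+8+12+25) / 4 = 64/4 = 16.00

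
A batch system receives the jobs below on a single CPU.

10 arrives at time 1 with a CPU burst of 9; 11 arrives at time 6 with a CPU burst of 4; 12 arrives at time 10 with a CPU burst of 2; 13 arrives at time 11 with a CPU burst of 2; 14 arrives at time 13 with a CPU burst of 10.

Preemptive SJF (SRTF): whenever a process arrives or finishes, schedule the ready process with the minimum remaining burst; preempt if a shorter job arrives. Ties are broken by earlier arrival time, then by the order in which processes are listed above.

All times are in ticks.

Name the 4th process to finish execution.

11

Schedule: | idle 0-1 | 10 1-10 | 12 10-12 | 13 12-14 | 11 14-18 | 14 18-28 |
Completion: 10=10  11=18  12=12  13=14  14=28
Turnaround (C−A): 10=9  11=12  12=2  13=3  14=15
Finish order: 10 → 12 → 13 → 11 → 14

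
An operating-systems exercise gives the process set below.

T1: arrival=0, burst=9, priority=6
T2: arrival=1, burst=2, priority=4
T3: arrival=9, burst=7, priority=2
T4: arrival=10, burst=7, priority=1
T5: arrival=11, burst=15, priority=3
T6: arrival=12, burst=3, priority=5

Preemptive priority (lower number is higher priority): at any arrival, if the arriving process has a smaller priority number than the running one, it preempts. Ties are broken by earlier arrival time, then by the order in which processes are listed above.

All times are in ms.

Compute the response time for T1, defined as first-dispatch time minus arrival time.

Gantt: | T1 0-1 | T2 1-3 | T1 3-9 | T3 9-10 | T4 10-17 | T3 17-23 | T5 23-38 | T6 38-41 | T1 41-43 |
Completion: T1=43  T2=3  T3=23  T4=17  T5=38  T6=41
Turnaround (C−A): T1=43  T2=2  T3=14  T4=7  T5=27  T6=29
Response(T1) = first start − arrival = 0 − 0 = 0

0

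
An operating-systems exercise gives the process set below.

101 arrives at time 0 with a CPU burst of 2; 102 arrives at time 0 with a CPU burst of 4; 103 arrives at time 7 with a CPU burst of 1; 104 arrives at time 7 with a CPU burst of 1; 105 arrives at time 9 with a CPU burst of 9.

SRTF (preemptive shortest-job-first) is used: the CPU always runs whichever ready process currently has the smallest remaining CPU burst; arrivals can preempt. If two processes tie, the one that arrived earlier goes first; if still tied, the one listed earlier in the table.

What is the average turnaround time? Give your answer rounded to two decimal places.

4.00

Gantt: | 101 0-2 | 102 2-6 | idle 6-7 | 103 7-8 | 104 8-9 | 105 9-18 |
Completion: 101=2  102=6  103=8  104=9  105=18
Turnaround (C−A): 101=2  102=6  103=1  104=2  105=9
Turnaround times: 101=2, 102=6, 103=1, 104=2, 105=9
Average turnaround = (2+6+1+2+9) / 5 = 20/5 = 4.00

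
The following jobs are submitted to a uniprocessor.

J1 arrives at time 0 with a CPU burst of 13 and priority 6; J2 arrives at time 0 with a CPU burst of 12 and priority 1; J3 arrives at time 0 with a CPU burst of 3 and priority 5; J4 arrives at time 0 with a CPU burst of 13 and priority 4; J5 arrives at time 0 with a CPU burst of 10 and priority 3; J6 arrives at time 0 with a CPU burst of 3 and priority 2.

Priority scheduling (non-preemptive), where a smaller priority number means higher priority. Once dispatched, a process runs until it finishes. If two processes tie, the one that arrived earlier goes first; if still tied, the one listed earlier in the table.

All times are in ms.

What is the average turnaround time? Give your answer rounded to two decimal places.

30.83

Timeline: | J2 0-12 | J6 12-15 | J5 15-25 | J4 25-38 | J3 38-41 | J1 41-54 |
Completion: J1=54  J2=12  J3=41  J4=38  J5=25  J6=15
Turnaround (C−A): J1=54  J2=12  J3=41  J4=38  J5=25  J6=15
Turnaround times: J1=54, J2=12, J3=41, J4=38, J5=25, J6=15
Average turnaround = (54+12+41+38+25+15) / 6 = 185/6 = 30.83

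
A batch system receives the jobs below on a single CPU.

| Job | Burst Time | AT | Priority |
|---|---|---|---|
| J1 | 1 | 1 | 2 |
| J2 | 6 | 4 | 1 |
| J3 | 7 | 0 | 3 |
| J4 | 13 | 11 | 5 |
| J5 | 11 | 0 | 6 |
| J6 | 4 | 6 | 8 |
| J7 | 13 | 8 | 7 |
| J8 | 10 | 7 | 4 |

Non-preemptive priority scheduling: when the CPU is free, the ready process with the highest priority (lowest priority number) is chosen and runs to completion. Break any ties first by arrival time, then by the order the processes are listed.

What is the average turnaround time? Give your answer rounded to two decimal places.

29.00

Gantt: | J3 0-7 | J2 7-13 | J1 13-14 | J8 14-24 | J4 24-37 | J5 37-48 | J7 48-61 | J6 61-65 |
Completion: J1=14  J2=13  J3=7  J4=37  J5=48  J6=65  J7=61  J8=24
Turnaround (C−A): J1=13  J2=9  J3=7  J4=26  J5=48  J6=59  J7=53  J8=17
Turnaround times: J1=13, J2=9, J3=7, J4=26, J5=48, J6=59, J7=53, J8=17
Average turnaround = (13+9+7+26+48+59+53+17) / 8 = 232/8 = 29.00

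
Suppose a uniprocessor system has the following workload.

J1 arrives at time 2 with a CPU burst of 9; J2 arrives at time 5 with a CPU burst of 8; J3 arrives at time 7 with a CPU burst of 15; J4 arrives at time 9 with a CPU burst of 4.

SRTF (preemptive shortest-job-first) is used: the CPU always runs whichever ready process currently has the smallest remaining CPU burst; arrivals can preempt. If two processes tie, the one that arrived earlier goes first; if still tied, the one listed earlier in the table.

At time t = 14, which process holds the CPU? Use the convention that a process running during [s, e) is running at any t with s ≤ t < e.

J4

Timeline: | idle 0-2 | J1 2-11 | J4 11-15 | J2 15-23 | J3 23-38 |
Completion: J1=11  J2=23  J3=38  J4=15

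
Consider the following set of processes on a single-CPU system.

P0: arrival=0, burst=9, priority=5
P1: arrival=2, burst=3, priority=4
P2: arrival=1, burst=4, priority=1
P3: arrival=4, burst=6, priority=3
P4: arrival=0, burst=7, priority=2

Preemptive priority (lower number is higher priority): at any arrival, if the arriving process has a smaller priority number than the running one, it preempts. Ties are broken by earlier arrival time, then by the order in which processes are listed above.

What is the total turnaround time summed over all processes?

Timeline: | P4 0-1 | P2 1-5 | P4 5-11 | P3 11-17 | P1 17-20 | P0 20-29 |
Completion: P0=29  P1=20  P2=5  P3=17  P4=11
Turnaround (C−A): P0=29  P1=18  P2=4  P3=13  P4=11
Turnaround = completion − arrival: P0=29, P1=18, P2=4, P3=13, P4=11
Total turnaround = 29 + 18 + 4 + 13 + 11 = 75

75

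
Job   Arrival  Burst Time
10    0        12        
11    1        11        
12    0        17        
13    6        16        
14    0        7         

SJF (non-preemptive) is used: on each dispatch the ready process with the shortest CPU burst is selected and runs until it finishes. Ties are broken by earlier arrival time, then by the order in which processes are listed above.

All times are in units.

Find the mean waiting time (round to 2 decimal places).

18.80

Timeline: | 14 0-7 | 11 7-18 | 10 18-30 | 13 30-46 | 12 46-63 |
Completion: 10=30  11=18  12=63  13=46  14=7
Waiting times: 10=18, 11=6, 12=46, 13=24, 14=0
Average waiting = (18+6+46+24+0) / 5 = 94/5 = 18.80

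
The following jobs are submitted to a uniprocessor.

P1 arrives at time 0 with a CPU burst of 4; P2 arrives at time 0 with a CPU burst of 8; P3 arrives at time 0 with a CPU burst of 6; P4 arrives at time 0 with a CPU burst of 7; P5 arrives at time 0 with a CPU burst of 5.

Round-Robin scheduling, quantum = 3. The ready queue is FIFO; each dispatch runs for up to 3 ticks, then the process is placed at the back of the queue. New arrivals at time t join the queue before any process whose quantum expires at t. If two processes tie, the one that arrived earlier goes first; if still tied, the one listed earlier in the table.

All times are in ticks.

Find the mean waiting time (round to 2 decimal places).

18.80

Timeline: | P1 0-3 | P2 3-6 | P3 6-9 | P4 9-12 | P5 12-15 | P1 15-16 | P2 16-19 | P3 19-22 | P4 22-25 | P5 25-27 | P2 27-29 | P4 29-30 |
Completion: P1=16  P2=29  P3=22  P4=30  P5=27
Waiting times: P1=12, P2=21, P3=16, P4=23, P5=22
Average waiting = (12+21+16+23+22) / 5 = 94/5 = 18.80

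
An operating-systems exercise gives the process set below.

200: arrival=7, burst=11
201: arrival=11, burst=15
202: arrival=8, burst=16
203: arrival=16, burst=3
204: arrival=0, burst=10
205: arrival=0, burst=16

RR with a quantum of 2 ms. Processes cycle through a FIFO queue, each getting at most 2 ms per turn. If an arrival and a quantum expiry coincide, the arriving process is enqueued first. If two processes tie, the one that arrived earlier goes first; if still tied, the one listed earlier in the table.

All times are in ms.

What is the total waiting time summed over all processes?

Schedule: | 204 0-2 | 205 2-4 | 204 4-6 | 205 6-8 | 204 8-10 | 200 10-12 | 202 12-14 | 205 14-16 | 204 16-18 | 201 18-20 | 200 20-22 | 202 22-24 | 203 24-26 | 205 26-28 | 204 28-30 | 201 30-32 | 200 32-34 | 202 34-36 | 203 36-37 | 205 37-39 | 201 39-41 | 200 41-43 | 202 43-45 | 205 45-47 | 201 47-49 | 200 49-51 | 202 51-53 | 205 53-55 | 201 55-57 | 200 57-58 | 202 58-60 | 205 60-62 | 201 62-64 | 202 64-66 | 201 66-68 | 202 68-70 | 201 70-71 |
Completion: 200=58  201=71  202=70  203=37  204=30  205=62
Waiting = turnaround − burst: 200=40, 201=45, 202=46, 203=18, 204=20, 205=46
Total waiting = 40 + 45 + 46 + 18 + 20 + 46 = 215

215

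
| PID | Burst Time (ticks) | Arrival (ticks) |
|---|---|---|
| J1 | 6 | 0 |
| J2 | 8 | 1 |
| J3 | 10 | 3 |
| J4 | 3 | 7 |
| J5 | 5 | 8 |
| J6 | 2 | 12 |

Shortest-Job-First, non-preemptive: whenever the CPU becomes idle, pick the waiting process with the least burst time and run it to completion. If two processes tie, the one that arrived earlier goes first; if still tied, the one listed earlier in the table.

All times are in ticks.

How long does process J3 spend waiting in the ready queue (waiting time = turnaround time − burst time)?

Gantt: | J1 0-6 | J2 6-14 | J6 14-16 | J4 16-19 | J5 19-24 | J3 24-34 |
Completion: J1=6  J2=14  J3=34  J4=19  J5=24  J6=16
Waiting(J3) = turnaround − burst = 31 − 10 = 21

21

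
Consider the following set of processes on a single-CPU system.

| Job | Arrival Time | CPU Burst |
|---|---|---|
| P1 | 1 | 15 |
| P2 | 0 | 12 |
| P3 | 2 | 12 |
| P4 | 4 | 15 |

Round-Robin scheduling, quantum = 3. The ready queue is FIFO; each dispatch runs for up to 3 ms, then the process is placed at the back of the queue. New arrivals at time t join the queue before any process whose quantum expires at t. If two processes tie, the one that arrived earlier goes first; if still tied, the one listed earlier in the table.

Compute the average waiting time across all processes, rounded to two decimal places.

31.25

Schedule: | P2 0-3 | P1 3-6 | P3 6-9 | P2 9-12 | P4 12-15 | P1 15-18 | P3 18-21 | P2 21-24 | P4 24-27 | P1 27-30 | P3 30-33 | P2 33-36 | P4 36-39 | P1 39-42 | P3 42-45 | P4 45-48 | P1 48-51 | P4 51-54 |
Completion: P1=51  P2=36  P3=45  P4=54
Turnaround (C−A): P1=50  P2=36  P3=43  P4=50
Waiting times: P1=35, P2=24, P3=31, P4=35
Average waiting = (35+24+31+35) / 4 = 125/4 = 31.25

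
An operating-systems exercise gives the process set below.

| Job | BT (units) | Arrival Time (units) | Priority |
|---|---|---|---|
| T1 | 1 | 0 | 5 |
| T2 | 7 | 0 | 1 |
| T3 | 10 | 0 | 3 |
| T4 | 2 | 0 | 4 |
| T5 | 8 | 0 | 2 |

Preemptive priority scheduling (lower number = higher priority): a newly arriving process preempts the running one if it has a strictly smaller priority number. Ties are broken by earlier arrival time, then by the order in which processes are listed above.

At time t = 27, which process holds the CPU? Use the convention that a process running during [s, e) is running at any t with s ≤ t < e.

T1

Timeline: | T2 0-7 | T5 7-15 | T3 15-25 | T4 25-27 | T1 27-28 |
Completion: T1=28  T2=7  T3=25  T4=27  T5=15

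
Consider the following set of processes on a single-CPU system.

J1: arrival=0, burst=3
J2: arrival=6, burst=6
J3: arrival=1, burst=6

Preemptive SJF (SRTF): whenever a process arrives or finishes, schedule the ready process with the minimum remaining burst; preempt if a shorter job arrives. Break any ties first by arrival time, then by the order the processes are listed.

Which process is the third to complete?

Schedule: | J1 0-3 | J3 3-9 | J2 9-15 |
Completion: J1=3  J2=15  J3=9
Turnaround (C−A): J1=3  J2=9  J3=8
Finish order: J1 → J3 → J2

J2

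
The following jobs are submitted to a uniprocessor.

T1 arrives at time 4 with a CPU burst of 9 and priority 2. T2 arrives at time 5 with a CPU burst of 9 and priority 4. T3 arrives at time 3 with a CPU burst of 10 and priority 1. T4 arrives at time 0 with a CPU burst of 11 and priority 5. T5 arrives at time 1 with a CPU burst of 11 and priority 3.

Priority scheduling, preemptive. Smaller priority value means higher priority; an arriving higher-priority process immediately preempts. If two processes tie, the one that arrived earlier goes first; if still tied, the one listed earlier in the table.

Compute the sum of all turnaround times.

143

Gantt: | T4 0-1 | T5 1-3 | T3 3-13 | T1 13-22 | T5 22-31 | T2 31-40 | T4 40-50 |
Completion: T1=22  T2=40  T3=13  T4=50  T5=31
Turnaround (C−A): T1=18  T2=35  T3=10  T4=50  T5=30
Turnaround = completion − arrival: T1=18, T2=35, T3=10, T4=50, T5=30
Total turnaround = 18 + 35 + 10 + 50 + 30 = 143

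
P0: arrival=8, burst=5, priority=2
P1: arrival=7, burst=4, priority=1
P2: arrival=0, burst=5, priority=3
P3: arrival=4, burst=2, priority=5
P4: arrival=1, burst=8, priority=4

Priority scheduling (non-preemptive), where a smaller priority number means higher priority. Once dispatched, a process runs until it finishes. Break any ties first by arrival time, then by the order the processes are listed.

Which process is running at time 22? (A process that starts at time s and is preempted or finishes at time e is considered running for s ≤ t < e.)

Gantt: | P2 0-5 | P4 5-13 | P1 13-17 | P0 17-22 | P3 22-24 |
Completion: P0=22  P1=17  P2=5  P3=24  P4=13
Turnaround (C−A): P0=14  P1=10  P2=5  P3=20  P4=12

P3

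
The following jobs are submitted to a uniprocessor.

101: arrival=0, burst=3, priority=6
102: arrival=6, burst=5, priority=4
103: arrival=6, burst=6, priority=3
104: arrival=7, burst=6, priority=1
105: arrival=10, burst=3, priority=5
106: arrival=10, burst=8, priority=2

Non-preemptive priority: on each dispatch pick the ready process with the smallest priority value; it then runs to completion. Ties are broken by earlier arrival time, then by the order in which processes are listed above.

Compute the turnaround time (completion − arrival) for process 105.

24

Timeline: | 101 0-3 | idle 3-6 | 103 6-12 | 104 12-18 | 106 18-26 | 102 26-31 | 105 31-34 |
Completion: 101=3  102=31  103=12  104=18  105=34  106=26
Turnaround(105) = completion − arrival = 34 − 10 = 24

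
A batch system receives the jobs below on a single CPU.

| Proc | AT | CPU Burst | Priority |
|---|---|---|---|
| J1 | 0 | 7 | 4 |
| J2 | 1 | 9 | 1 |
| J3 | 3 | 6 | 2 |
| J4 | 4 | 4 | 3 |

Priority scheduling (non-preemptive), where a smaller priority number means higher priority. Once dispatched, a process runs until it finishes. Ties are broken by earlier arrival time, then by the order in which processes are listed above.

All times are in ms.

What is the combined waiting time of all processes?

Schedule: | J1 0-7 | J2 7-16 | J3 16-22 | J4 22-26 |
Completion: J1=7  J2=16  J3=22  J4=26
Waiting = turnaround − burst: J1=0, J2=6, J3=13, J4=18
Total waiting = 0 + 6 + 13 + 18 = 37

37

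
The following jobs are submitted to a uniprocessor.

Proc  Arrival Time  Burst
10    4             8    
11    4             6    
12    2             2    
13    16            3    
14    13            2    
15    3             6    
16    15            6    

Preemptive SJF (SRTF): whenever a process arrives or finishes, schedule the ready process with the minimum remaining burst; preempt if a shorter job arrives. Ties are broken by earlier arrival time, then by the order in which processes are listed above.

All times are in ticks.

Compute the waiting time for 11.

8

Gantt: | idle 0-2 | 12 2-4 | 15 4-10 | 11 10-13 | 14 13-15 | 11 15-18 | 13 18-21 | 16 21-27 | 10 27-35 |
Completion: 10=35  11=18  12=4  13=21  14=15  15=10  16=27
Waiting(11) = turnaround − burst = 14 − 6 = 8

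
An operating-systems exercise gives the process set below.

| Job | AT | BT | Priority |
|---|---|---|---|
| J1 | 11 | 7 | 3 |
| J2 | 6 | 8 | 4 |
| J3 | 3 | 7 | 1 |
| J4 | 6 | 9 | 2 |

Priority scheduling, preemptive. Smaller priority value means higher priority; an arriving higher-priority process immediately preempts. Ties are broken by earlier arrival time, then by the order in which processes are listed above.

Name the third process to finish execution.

Schedule: | idle 0-3 | J3 3-10 | J4 10-19 | J1 19-26 | J2 26-34 |
Completion: J1=26  J2=34  J3=10  J4=19
Finish order: J3 → J4 → J1 → J2

J1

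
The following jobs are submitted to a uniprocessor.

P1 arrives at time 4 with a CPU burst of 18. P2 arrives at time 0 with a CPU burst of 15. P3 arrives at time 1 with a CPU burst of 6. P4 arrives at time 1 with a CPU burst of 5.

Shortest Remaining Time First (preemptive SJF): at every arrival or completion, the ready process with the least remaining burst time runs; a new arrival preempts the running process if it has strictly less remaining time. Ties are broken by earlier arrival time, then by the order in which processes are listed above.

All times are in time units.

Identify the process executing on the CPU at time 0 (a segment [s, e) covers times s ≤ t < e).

Timeline: | P2 0-1 | P4 1-6 | P3 6-12 | P2 12-26 | P1 26-44 |
Completion: P1=44  P2=26  P3=12  P4=6
Turnaround (C−A): P1=40  P2=26  P3=11  P4=5

P2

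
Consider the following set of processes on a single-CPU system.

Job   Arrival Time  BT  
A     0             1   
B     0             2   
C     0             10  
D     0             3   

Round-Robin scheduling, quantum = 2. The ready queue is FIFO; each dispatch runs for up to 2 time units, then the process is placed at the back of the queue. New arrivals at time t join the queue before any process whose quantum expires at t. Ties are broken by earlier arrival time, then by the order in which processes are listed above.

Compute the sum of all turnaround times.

Gantt: | A 0-1 | B 1-3 | C 3-5 | D 5-7 | C 7-9 | D 9-10 | C 10-16 |
Completion: A=1  B=3  C=16  D=10
Turnaround (C−A): A=1  B=3  C=16  D=10
Turnaround = completion − arrival: A=1, B=3, C=16, D=10
Total turnaround = 1 + 3 + 16 + 10 = 30

30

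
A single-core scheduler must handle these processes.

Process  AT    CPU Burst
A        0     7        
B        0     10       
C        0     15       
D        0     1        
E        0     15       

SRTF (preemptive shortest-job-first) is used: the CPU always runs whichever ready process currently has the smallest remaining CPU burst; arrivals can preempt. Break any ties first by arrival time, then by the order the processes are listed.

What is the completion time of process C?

33

Timeline: | D 0-1 | A 1-8 | B 8-18 | C 18-33 | E 33-48 |
Completion: A=8  B=18  C=33  D=1  E=48
Turnaround (C−A): A=8  B=18  C=33  D=1  E=48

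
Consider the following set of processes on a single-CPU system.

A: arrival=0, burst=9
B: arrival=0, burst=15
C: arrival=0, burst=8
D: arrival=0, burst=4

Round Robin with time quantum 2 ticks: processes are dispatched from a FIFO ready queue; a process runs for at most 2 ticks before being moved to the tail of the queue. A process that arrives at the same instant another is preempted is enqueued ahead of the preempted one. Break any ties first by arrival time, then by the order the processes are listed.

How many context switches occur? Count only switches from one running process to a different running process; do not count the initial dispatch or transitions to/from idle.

Gantt: | A 0-2 | B 2-4 | C 4-6 | D 6-8 | A 8-10 | B 10-12 | C 12-14 | D 14-16 | A 16-18 | B 18-20 | C 20-22 | A 22-24 | B 24-26 | C 26-28 | A 28-29 | B 29-36 |
Completion: A=29  B=36  C=28  D=16

15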